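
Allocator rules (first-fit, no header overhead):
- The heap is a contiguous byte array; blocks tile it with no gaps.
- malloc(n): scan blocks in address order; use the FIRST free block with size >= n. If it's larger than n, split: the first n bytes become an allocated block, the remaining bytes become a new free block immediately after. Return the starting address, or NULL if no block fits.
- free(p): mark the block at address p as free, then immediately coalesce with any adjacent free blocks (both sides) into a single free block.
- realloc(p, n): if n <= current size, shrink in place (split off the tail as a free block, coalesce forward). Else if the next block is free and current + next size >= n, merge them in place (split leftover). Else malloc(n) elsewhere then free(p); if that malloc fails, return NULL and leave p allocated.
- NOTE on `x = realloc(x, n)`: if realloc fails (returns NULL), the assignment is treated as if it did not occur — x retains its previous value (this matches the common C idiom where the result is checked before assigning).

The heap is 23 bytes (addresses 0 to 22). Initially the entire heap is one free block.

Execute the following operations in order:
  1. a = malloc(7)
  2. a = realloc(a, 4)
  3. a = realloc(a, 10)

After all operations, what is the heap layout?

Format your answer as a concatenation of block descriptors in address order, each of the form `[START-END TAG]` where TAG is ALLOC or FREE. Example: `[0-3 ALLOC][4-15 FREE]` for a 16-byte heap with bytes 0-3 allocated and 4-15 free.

Op 1: a = malloc(7) -> a = 0; heap: [0-6 ALLOC][7-22 FREE]
Op 2: a = realloc(a, 4) -> a = 0; heap: [0-3 ALLOC][4-22 FREE]
Op 3: a = realloc(a, 10) -> a = 0; heap: [0-9 ALLOC][10-22 FREE]

Answer: [0-9 ALLOC][10-22 FREE]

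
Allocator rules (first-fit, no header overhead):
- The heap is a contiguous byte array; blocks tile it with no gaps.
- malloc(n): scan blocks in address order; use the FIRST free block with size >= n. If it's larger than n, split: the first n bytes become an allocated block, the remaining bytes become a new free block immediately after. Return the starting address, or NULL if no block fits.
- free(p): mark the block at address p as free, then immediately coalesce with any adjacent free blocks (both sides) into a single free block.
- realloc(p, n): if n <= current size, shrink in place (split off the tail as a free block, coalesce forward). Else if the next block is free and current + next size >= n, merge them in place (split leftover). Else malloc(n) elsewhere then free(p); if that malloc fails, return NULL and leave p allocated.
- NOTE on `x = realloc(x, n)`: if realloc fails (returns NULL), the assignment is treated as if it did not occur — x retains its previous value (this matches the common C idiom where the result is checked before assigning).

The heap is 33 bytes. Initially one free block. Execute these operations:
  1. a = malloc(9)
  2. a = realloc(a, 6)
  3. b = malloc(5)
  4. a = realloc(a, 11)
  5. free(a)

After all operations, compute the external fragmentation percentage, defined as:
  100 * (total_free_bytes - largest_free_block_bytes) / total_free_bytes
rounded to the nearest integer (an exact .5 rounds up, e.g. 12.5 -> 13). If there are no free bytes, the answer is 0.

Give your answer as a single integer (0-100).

Op 1: a = malloc(9) -> a = 0; heap: [0-8 ALLOC][9-32 FREE]
Op 2: a = realloc(a, 6) -> a = 0; heap: [0-5 ALLOC][6-32 FREE]
Op 3: b = malloc(5) -> b = 6; heap: [0-5 ALLOC][6-10 ALLOC][11-32 FREE]
Op 4: a = realloc(a, 11) -> a = 11; heap: [0-5 FREE][6-10 ALLOC][11-21 ALLOC][22-32 FREE]
Op 5: free(a) -> (freed a); heap: [0-5 FREE][6-10 ALLOC][11-32 FREE]
Free blocks: [6 22] total_free=28 largest=22 -> 100*(28-22)/28 = 600/28 ≈ 21.429 -> rounds to 21

Answer: 21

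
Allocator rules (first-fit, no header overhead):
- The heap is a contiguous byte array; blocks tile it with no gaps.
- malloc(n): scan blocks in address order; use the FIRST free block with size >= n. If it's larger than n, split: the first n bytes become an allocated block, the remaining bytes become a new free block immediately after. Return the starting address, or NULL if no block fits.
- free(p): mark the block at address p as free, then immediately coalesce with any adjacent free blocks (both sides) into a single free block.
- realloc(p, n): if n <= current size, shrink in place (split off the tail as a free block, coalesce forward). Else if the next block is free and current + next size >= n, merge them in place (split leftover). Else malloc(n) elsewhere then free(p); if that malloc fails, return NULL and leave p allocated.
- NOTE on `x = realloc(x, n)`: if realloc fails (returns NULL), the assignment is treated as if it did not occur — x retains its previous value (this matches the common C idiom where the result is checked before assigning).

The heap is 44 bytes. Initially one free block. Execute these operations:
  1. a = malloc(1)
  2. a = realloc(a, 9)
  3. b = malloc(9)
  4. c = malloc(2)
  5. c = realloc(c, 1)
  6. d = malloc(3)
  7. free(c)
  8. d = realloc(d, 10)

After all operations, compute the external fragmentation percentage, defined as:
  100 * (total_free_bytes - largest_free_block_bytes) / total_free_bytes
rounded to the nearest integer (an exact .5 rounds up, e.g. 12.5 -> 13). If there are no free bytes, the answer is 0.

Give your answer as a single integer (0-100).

Op 1: a = malloc(1) -> a = 0; heap: [0-0 ALLOC][1-43 FREE]
Op 2: a = realloc(a, 9) -> a = 0; heap: [0-8 ALLOC][9-43 FREE]
Op 3: b = malloc(9) -> b = 9; heap: [0-8 ALLOC][9-17 ALLOC][18-43 FREE]
Op 4: c = malloc(2) -> c = 18; heap: [0-8 ALLOC][9-17 ALLOC][18-19 ALLOC][20-43 FREE]
Op 5: c = realloc(c, 1) -> c = 18; heap: [0-8 ALLOC][9-17 ALLOC][18-18 ALLOC][19-43 FREE]
Op 6: d = malloc(3) -> d = 19; heap: [0-8 ALLOC][9-17 ALLOC][18-18 ALLOC][19-21 ALLOC][22-43 FREE]
Op 7: free(c) -> (freed c); heap: [0-8 ALLOC][9-17 ALLOC][18-18 FREE][19-21 ALLOC][22-43 FREE]
Op 8: d = realloc(d, 10) -> d = 19; heap: [0-8 ALLOC][9-17 ALLOC][18-18 FREE][19-28 ALLOC][29-43 FREE]
Free blocks: [1 15] total_free=16 largest=15 -> 100*(16-15)/16 = 100/16 = 6.25 -> rounds to 6

Answer: 6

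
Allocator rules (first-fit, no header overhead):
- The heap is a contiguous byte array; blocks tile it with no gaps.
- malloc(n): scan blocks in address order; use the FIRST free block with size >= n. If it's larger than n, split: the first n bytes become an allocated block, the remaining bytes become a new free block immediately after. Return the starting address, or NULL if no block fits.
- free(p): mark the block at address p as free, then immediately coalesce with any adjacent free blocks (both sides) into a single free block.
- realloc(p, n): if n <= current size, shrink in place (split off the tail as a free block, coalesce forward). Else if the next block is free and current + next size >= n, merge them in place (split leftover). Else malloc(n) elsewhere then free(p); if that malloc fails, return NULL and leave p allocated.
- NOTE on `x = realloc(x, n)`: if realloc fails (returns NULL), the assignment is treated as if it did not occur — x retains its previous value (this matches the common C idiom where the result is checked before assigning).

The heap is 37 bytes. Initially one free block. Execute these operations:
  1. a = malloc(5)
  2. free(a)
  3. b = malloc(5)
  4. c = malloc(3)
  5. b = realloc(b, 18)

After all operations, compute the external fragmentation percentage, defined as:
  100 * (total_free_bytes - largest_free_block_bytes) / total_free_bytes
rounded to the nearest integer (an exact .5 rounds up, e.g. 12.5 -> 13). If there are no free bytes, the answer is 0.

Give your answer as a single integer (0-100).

Op 1: a = malloc(5) -> a = 0; heap: [0-4 ALLOC][5-36 FREE]
Op 2: free(a) -> (freed a); heap: [0-36 FREE]
Op 3: b = malloc(5) -> b = 0; heap: [0-4 ALLOC][5-36 FREE]
Op 4: c = malloc(3) -> c = 5; heap: [0-4 ALLOC][5-7 ALLOC][8-36 FREE]
Op 5: b = realloc(b, 18) -> b = 8; heap: [0-4 FREE][5-7 ALLOC][8-25 ALLOC][26-36 FREE]
Free blocks: [5 11] total_free=16 largest=11 -> 100*(16-11)/16 = 500/16 = 31.25 -> rounds to 31

Answer: 31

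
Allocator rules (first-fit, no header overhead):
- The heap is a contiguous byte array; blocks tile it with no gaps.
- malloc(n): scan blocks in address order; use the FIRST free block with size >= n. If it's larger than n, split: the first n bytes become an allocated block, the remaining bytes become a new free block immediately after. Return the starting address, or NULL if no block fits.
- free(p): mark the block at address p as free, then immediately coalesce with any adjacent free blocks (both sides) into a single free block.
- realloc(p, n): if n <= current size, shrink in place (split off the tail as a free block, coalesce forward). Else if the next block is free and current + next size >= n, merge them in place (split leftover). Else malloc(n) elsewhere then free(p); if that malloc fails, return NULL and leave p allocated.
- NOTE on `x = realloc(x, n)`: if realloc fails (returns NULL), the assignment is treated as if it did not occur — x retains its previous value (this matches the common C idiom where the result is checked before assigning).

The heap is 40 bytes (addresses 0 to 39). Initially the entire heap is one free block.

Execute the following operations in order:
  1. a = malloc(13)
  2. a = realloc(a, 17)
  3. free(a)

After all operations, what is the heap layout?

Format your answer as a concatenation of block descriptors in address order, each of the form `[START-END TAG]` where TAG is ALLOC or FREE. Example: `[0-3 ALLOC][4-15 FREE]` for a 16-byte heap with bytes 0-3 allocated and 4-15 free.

Op 1: a = malloc(13) -> a = 0; heap: [0-12 ALLOC][13-39 FREE]
Op 2: a = realloc(a, 17) -> a = 0; heap: [0-16 ALLOC][17-39 FREE]
Op 3: free(a) -> (freed a); heap: [0-39 FREE]

Answer: [0-39 FREE]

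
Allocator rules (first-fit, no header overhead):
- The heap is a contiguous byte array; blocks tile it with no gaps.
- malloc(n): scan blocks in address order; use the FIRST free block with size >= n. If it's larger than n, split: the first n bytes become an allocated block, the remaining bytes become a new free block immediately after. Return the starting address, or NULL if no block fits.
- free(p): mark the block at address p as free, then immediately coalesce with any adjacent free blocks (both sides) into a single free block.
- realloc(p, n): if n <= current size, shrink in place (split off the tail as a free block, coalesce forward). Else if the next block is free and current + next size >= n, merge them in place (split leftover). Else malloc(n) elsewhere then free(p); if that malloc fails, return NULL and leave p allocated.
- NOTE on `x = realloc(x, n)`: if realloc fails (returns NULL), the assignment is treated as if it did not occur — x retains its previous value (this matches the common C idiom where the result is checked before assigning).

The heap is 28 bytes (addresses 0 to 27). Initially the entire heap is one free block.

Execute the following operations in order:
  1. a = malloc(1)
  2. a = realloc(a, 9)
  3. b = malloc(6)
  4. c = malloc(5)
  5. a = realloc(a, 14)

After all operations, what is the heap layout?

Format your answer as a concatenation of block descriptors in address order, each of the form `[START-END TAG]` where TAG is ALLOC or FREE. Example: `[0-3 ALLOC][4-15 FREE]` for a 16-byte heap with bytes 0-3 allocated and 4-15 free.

Answer: [0-8 ALLOC][9-14 ALLOC][15-19 ALLOC][20-27 FREE]

Derivation:
Op 1: a = malloc(1) -> a = 0; heap: [0-0 ALLOC][1-27 FREE]
Op 2: a = realloc(a, 9) -> a = 0; heap: [0-8 ALLOC][9-27 FREE]
Op 3: b = malloc(6) -> b = 9; heap: [0-8 ALLOC][9-14 ALLOC][15-27 FREE]
Op 4: c = malloc(5) -> c = 15; heap: [0-8 ALLOC][9-14 ALLOC][15-19 ALLOC][20-27 FREE]
Op 5: a = realloc(a, 14) -> NULL (a unchanged); heap: [0-8 ALLOC][9-14 ALLOC][15-19 ALLOC][20-27 FREE]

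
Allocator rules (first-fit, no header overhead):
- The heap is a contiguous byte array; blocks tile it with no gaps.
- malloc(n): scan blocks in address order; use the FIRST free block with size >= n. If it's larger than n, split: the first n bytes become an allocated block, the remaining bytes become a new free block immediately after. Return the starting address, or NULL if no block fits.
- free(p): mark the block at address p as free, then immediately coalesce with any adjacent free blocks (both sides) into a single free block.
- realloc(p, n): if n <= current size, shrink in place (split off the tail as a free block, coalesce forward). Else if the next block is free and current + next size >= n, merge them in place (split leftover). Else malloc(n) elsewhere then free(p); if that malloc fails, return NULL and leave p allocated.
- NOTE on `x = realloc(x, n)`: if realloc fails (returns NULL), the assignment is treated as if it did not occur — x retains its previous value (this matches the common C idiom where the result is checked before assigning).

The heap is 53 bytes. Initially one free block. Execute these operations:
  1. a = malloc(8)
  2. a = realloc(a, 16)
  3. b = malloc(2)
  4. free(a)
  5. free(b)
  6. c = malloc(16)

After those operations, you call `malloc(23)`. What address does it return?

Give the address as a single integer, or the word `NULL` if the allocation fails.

Answer: 16

Derivation:
Op 1: a = malloc(8) -> a = 0; heap: [0-7 ALLOC][8-52 FREE]
Op 2: a = realloc(a, 16) -> a = 0; heap: [0-15 ALLOC][16-52 FREE]
Op 3: b = malloc(2) -> b = 16; heap: [0-15 ALLOC][16-17 ALLOC][18-52 FREE]
Op 4: free(a) -> (freed a); heap: [0-15 FREE][16-17 ALLOC][18-52 FREE]
Op 5: free(b) -> (freed b); heap: [0-52 FREE]
Op 6: c = malloc(16) -> c = 0; heap: [0-15 ALLOC][16-52 FREE]
malloc(23): first-fit scan over [0-15 ALLOC][16-52 FREE] -> 16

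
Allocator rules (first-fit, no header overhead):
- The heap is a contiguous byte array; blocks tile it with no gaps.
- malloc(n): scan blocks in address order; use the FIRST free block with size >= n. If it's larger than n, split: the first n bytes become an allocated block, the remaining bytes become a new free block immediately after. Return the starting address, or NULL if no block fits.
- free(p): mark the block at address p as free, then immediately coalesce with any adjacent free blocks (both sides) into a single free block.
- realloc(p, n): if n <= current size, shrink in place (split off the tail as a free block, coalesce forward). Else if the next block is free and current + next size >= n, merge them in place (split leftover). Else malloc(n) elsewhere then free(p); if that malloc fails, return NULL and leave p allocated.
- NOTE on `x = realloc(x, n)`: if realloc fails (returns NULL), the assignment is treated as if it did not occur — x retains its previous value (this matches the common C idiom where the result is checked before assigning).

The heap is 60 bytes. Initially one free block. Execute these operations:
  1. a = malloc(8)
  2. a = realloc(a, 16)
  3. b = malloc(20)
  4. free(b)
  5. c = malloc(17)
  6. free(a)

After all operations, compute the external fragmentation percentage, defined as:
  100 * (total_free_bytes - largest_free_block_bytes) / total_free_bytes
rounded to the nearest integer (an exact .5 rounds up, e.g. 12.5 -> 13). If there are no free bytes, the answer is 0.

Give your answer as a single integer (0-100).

Answer: 37

Derivation:
Op 1: a = malloc(8) -> a = 0; heap: [0-7 ALLOC][8-59 FREE]
Op 2: a = realloc(a, 16) -> a = 0; heap: [0-15 ALLOC][16-59 FREE]
Op 3: b = malloc(20) -> b = 16; heap: [0-15 ALLOC][16-35 ALLOC][36-59 FREE]
Op 4: free(b) -> (freed b); heap: [0-15 ALLOC][16-59 FREE]
Op 5: c = malloc(17) -> c = 16; heap: [0-15 ALLOC][16-32 ALLOC][33-59 FREE]
Op 6: free(a) -> (freed a); heap: [0-15 FREE][16-32 ALLOC][33-59 FREE]
Free blocks: [16 27] total_free=43 largest=27 -> 100*(43-27)/43 = 1600/43 ≈ 37.209 -> rounds to 37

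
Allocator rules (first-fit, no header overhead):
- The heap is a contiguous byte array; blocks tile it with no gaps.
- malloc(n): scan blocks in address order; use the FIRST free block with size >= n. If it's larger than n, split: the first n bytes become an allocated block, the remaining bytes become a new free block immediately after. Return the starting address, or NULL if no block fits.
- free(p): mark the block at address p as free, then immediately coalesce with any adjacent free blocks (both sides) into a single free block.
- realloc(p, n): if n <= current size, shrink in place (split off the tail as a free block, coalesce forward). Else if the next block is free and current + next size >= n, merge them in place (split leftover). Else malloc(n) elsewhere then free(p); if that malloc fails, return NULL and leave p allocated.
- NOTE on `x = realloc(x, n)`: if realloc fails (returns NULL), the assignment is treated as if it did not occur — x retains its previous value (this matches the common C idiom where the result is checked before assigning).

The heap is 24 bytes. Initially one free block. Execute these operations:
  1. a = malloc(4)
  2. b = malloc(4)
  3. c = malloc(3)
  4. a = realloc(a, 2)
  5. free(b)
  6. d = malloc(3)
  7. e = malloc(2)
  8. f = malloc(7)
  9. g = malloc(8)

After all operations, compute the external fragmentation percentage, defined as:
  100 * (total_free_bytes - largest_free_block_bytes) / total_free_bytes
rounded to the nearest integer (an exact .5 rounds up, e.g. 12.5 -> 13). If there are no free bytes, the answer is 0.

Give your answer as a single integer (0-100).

Answer: 14

Derivation:
Op 1: a = malloc(4) -> a = 0; heap: [0-3 ALLOC][4-23 FREE]
Op 2: b = malloc(4) -> b = 4; heap: [0-3 ALLOC][4-7 ALLOC][8-23 FREE]
Op 3: c = malloc(3) -> c = 8; heap: [0-3 ALLOC][4-7 ALLOC][8-10 ALLOC][11-23 FREE]
Op 4: a = realloc(a, 2) -> a = 0; heap: [0-1 ALLOC][2-3 FREE][4-7 ALLOC][8-10 ALLOC][11-23 FREE]
Op 5: free(b) -> (freed b); heap: [0-1 ALLOC][2-7 FREE][8-10 ALLOC][11-23 FREE]
Op 6: d = malloc(3) -> d = 2; heap: [0-1 ALLOC][2-4 ALLOC][5-7 FREE][8-10 ALLOC][11-23 FREE]
Op 7: e = malloc(2) -> e = 5; heap: [0-1 ALLOC][2-4 ALLOC][5-6 ALLOC][7-7 FREE][8-10 ALLOC][11-23 FREE]
Op 8: f = malloc(7) -> f = 11; heap: [0-1 ALLOC][2-4 ALLOC][5-6 ALLOC][7-7 FREE][8-10 ALLOC][11-17 ALLOC][18-23 FREE]
Op 9: g = malloc(8) -> g = NULL; heap: [0-1 ALLOC][2-4 ALLOC][5-6 ALLOC][7-7 FREE][8-10 ALLOC][11-17 ALLOC][18-23 FREE]
Free blocks: [1 6] total_free=7 largest=6 -> 100*(7-6)/7 = 100/7 ≈ 14.286 -> rounds to 14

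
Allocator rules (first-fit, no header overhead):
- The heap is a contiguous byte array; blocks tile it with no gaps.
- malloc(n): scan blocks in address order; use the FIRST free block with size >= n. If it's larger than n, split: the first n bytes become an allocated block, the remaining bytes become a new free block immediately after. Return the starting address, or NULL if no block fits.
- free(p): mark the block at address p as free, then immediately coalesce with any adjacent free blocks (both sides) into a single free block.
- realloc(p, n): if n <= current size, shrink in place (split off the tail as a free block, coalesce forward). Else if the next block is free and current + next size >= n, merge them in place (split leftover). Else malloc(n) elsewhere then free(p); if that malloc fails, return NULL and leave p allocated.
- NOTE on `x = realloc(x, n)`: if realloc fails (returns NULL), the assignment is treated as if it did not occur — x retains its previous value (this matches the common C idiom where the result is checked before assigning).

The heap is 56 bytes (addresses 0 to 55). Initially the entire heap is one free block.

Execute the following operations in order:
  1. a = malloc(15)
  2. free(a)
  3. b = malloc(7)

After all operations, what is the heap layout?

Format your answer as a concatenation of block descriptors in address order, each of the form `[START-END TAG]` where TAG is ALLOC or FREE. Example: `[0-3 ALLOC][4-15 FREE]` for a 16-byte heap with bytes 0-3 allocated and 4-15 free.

Answer: [0-6 ALLOC][7-55 FREE]

Derivation:
Op 1: a = malloc(15) -> a = 0; heap: [0-14 ALLOC][15-55 FREE]
Op 2: free(a) -> (freed a); heap: [0-55 FREE]
Op 3: b = malloc(7) -> b = 0; heap: [0-6 ALLOC][7-55 FREE]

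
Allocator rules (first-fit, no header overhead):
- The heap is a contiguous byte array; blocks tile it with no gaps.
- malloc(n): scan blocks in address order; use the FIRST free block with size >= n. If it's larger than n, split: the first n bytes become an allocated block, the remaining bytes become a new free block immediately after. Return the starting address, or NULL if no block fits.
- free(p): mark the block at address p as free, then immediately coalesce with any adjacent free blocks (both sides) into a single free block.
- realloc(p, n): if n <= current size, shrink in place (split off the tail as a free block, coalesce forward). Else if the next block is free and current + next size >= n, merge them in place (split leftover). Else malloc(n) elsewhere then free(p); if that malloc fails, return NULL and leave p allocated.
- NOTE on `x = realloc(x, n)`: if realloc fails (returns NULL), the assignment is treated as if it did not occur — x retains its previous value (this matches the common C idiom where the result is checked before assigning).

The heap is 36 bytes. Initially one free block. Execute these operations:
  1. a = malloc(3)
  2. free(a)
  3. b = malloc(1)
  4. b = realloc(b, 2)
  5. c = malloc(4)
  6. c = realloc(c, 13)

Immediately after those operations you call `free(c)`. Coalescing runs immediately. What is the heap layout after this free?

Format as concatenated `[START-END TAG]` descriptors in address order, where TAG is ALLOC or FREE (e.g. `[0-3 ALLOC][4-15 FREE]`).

Answer: [0-1 ALLOC][2-35 FREE]

Derivation:
Op 1: a = malloc(3) -> a = 0; heap: [0-2 ALLOC][3-35 FREE]
Op 2: free(a) -> (freed a); heap: [0-35 FREE]
Op 3: b = malloc(1) -> b = 0; heap: [0-0 ALLOC][1-35 FREE]
Op 4: b = realloc(b, 2) -> b = 0; heap: [0-1 ALLOC][2-35 FREE]
Op 5: c = malloc(4) -> c = 2; heap: [0-1 ALLOC][2-5 ALLOC][6-35 FREE]
Op 6: c = realloc(c, 13) -> c = 2; heap: [0-1 ALLOC][2-14 ALLOC][15-35 FREE]
free(c): c = 2 -> block [2-14 ALLOC]; mark free, coalesce with adjacent free neighbors -> [0-1 ALLOC][2-35 FREE]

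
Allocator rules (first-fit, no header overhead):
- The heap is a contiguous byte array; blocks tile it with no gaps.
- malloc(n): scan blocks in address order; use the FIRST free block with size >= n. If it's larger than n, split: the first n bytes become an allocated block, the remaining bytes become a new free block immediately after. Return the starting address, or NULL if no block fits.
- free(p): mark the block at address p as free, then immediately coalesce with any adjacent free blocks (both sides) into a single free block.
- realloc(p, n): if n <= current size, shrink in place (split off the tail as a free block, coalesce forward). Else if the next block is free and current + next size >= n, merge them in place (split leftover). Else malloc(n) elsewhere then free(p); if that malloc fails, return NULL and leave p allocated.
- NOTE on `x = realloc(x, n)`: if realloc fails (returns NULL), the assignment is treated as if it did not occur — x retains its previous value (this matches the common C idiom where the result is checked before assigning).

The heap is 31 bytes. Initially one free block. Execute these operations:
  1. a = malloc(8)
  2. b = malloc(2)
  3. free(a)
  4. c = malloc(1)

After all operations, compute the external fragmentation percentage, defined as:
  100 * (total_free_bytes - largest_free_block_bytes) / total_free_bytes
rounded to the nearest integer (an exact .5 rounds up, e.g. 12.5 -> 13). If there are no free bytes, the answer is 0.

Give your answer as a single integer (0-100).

Op 1: a = malloc(8) -> a = 0; heap: [0-7 ALLOC][8-30 FREE]
Op 2: b = malloc(2) -> b = 8; heap: [0-7 ALLOC][8-9 ALLOC][10-30 FREE]
Op 3: free(a) -> (freed a); heap: [0-7 FREE][8-9 ALLOC][10-30 FREE]
Op 4: c = malloc(1) -> c = 0; heap: [0-0 ALLOC][1-7 FREE][8-9 ALLOC][10-30 FREE]
Free blocks: [7 21] total_free=28 largest=21 -> 100*(28-21)/28 = 700/28 = 25

Answer: 25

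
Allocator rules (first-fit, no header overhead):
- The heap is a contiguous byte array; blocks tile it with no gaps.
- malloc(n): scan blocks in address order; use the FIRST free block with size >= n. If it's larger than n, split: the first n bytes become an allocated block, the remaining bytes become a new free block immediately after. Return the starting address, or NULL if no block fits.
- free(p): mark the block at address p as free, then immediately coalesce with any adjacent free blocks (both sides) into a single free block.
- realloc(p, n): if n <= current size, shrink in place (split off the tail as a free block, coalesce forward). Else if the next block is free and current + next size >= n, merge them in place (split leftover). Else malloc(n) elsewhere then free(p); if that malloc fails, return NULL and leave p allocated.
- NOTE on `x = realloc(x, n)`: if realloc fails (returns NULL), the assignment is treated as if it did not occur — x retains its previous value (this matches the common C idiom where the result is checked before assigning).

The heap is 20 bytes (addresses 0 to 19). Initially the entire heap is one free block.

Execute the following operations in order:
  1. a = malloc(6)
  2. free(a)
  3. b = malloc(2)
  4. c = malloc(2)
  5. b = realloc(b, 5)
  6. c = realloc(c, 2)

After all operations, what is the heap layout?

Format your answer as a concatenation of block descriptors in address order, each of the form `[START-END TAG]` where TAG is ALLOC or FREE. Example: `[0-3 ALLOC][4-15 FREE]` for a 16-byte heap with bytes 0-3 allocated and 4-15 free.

Answer: [0-1 FREE][2-3 ALLOC][4-8 ALLOC][9-19 FREE]

Derivation:
Op 1: a = malloc(6) -> a = 0; heap: [0-5 ALLOC][6-19 FREE]
Op 2: free(a) -> (freed a); heap: [0-19 FREE]
Op 3: b = malloc(2) -> b = 0; heap: [0-1 ALLOC][2-19 FREE]
Op 4: c = malloc(2) -> c = 2; heap: [0-1 ALLOC][2-3 ALLOC][4-19 FREE]
Op 5: b = realloc(b, 5) -> b = 4; heap: [0-1 FREE][2-3 ALLOC][4-8 ALLOC][9-19 FREE]
Op 6: c = realloc(c, 2) -> c = 2; heap: [0-1 FREE][2-3 ALLOC][4-8 ALLOC][9-19 FREE]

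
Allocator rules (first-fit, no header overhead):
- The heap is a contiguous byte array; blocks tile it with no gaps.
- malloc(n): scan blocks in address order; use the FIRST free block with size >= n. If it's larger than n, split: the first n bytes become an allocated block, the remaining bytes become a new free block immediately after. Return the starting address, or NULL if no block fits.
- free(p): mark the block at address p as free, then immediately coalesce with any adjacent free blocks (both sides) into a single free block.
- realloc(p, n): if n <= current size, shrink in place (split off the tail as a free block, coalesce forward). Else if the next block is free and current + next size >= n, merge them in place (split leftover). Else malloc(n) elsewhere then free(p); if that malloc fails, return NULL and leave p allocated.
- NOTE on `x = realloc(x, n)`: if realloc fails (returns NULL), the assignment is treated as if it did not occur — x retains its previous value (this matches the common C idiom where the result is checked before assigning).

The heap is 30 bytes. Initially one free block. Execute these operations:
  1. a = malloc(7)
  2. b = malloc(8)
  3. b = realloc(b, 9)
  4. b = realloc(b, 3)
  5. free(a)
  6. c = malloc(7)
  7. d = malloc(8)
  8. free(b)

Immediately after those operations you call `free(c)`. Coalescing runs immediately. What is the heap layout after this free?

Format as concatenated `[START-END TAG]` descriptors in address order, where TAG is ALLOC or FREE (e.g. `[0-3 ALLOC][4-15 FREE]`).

Answer: [0-9 FREE][10-17 ALLOC][18-29 FREE]

Derivation:
Op 1: a = malloc(7) -> a = 0; heap: [0-6 ALLOC][7-29 FREE]
Op 2: b = malloc(8) -> b = 7; heap: [0-6 ALLOC][7-14 ALLOC][15-29 FREE]
Op 3: b = realloc(b, 9) -> b = 7; heap: [0-6 ALLOC][7-15 ALLOC][16-29 FREE]
Op 4: b = realloc(b, 3) -> b = 7; heap: [0-6 ALLOC][7-9 ALLOC][10-29 FREE]
Op 5: free(a) -> (freed a); heap: [0-6 FREE][7-9 ALLOC][10-29 FREE]
Op 6: c = malloc(7) -> c = 0; heap: [0-6 ALLOC][7-9 ALLOC][10-29 FREE]
Op 7: d = malloc(8) -> d = 10; heap: [0-6 ALLOC][7-9 ALLOC][10-17 ALLOC][18-29 FREE]
Op 8: free(b) -> (freed b); heap: [0-6 ALLOC][7-9 FREE][10-17 ALLOC][18-29 FREE]
free(c): c = 0 -> block [0-6 ALLOC]; mark free, coalesce with adjacent free neighbors -> [0-9 FREE][10-17 ALLOC][18-29 FREE]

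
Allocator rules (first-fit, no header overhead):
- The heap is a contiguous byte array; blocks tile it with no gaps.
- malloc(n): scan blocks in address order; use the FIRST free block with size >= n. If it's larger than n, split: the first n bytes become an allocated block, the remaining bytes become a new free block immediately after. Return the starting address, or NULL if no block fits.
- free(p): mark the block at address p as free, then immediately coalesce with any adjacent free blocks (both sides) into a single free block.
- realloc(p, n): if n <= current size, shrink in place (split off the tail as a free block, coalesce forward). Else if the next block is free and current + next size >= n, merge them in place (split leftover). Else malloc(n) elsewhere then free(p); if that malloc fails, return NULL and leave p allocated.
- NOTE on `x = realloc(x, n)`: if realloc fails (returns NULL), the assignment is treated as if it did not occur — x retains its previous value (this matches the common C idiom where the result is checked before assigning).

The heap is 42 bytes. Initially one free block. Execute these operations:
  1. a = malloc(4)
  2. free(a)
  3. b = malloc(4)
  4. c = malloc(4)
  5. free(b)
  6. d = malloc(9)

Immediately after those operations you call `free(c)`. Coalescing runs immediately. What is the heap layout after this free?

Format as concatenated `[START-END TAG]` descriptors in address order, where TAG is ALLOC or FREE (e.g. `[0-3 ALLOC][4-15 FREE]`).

Op 1: a = malloc(4) -> a = 0; heap: [0-3 ALLOC][4-41 FREE]
Op 2: free(a) -> (freed a); heap: [0-41 FREE]
Op 3: b = malloc(4) -> b = 0; heap: [0-3 ALLOC][4-41 FREE]
Op 4: c = malloc(4) -> c = 4; heap: [0-3 ALLOC][4-7 ALLOC][8-41 FREE]
Op 5: free(b) -> (freed b); heap: [0-3 FREE][4-7 ALLOC][8-41 FREE]
Op 6: d = malloc(9) -> d = 8; heap: [0-3 FREE][4-7 ALLOC][8-16 ALLOC][17-41 FREE]
free(c): c = 4 -> block [4-7 ALLOC]; mark free, coalesce with adjacent free neighbors -> [0-7 FREE][8-16 ALLOC][17-41 FREE]

Answer: [0-7 FREE][8-16 ALLOC][17-41 FREE]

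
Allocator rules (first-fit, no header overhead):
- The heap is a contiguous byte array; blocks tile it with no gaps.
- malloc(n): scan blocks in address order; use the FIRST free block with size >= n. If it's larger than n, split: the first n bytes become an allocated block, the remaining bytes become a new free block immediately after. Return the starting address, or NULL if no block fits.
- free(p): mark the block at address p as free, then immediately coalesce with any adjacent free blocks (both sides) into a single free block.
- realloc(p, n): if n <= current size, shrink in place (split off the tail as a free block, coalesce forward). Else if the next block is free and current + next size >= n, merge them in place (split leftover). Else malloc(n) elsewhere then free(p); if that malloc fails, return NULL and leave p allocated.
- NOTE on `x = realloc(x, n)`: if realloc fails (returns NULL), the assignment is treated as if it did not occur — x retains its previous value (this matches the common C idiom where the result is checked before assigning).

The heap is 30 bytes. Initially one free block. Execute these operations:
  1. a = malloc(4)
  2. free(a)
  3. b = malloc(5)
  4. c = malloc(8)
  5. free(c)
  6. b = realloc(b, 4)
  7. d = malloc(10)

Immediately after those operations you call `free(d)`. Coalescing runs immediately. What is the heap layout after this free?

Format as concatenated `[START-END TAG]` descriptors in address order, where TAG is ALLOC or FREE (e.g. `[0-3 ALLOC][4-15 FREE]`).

Op 1: a = malloc(4) -> a = 0; heap: [0-3 ALLOC][4-29 FREE]
Op 2: free(a) -> (freed a); heap: [0-29 FREE]
Op 3: b = malloc(5) -> b = 0; heap: [0-4 ALLOC][5-29 FREE]
Op 4: c = malloc(8) -> c = 5; heap: [0-4 ALLOC][5-12 ALLOC][13-29 FREE]
Op 5: free(c) -> (freed c); heap: [0-4 ALLOC][5-29 FREE]
Op 6: b = realloc(b, 4) -> b = 0; heap: [0-3 ALLOC][4-29 FREE]
Op 7: d = malloc(10) -> d = 4; heap: [0-3 ALLOC][4-13 ALLOC][14-29 FREE]
free(d): d = 4 -> block [4-13 ALLOC]; mark free, coalesce with adjacent free neighbors -> [0-3 ALLOC][4-29 FREE]

Answer: [0-3 ALLOC][4-29 FREE]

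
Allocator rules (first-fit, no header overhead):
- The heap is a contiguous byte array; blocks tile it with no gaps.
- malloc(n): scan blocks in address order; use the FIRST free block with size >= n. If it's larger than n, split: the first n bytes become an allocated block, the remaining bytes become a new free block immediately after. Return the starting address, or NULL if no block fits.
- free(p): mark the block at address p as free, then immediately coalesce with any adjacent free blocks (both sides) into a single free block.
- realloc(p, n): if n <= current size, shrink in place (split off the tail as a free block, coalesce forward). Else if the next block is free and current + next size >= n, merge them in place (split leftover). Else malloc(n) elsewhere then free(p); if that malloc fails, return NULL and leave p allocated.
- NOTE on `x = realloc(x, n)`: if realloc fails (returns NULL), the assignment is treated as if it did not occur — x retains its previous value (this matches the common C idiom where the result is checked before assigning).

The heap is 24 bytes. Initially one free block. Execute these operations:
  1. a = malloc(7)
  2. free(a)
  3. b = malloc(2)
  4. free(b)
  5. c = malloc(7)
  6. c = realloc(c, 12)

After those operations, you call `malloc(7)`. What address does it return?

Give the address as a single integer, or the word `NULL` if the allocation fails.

Op 1: a = malloc(7) -> a = 0; heap: [0-6 ALLOC][7-23 FREE]
Op 2: free(a) -> (freed a); heap: [0-23 FREE]
Op 3: b = malloc(2) -> b = 0; heap: [0-1 ALLOC][2-23 FREE]
Op 4: free(b) -> (freed b); heap: [0-23 FREE]
Op 5: c = malloc(7) -> c = 0; heap: [0-6 ALLOC][7-23 FREE]
Op 6: c = realloc(c, 12) -> c = 0; heap: [0-11 ALLOC][12-23 FREE]
malloc(7): first-fit scan over [0-11 ALLOC][12-23 FREE] -> 12

Answer: 12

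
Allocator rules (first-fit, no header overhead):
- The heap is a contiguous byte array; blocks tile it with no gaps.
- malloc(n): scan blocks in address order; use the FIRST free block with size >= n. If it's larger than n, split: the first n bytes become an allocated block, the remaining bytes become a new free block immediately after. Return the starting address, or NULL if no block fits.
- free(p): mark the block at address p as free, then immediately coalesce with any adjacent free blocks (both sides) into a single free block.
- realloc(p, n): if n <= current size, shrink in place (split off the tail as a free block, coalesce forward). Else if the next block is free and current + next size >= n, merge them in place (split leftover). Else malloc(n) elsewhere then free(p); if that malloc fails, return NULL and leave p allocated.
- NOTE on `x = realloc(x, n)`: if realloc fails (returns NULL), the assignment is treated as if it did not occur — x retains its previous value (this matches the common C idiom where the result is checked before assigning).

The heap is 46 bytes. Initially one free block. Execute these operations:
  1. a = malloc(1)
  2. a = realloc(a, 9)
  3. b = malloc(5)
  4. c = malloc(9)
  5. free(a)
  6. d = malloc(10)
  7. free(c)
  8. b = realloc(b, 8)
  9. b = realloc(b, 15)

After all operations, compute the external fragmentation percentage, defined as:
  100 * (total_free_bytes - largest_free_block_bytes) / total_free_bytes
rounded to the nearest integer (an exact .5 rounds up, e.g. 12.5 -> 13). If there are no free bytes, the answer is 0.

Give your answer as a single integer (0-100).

Op 1: a = malloc(1) -> a = 0; heap: [0-0 ALLOC][1-45 FREE]
Op 2: a = realloc(a, 9) -> a = 0; heap: [0-8 ALLOC][9-45 FREE]
Op 3: b = malloc(5) -> b = 9; heap: [0-8 ALLOC][9-13 ALLOC][14-45 FREE]
Op 4: c = malloc(9) -> c = 14; heap: [0-8 ALLOC][9-13 ALLOC][14-22 ALLOC][23-45 FREE]
Op 5: free(a) -> (freed a); heap: [0-8 FREE][9-13 ALLOC][14-22 ALLOC][23-45 FREE]
Op 6: d = malloc(10) -> d = 23; heap: [0-8 FREE][9-13 ALLOC][14-22 ALLOC][23-32 ALLOC][33-45 FREE]
Op 7: free(c) -> (freed c); heap: [0-8 FREE][9-13 ALLOC][14-22 FREE][23-32 ALLOC][33-45 FREE]
Op 8: b = realloc(b, 8) -> b = 9; heap: [0-8 FREE][9-16 ALLOC][17-22 FREE][23-32 ALLOC][33-45 FREE]
Op 9: b = realloc(b, 15) -> NULL (b unchanged); heap: [0-8 FREE][9-16 ALLOC][17-22 FREE][23-32 ALLOC][33-45 FREE]
Free blocks: [9 6 13] total_free=28 largest=13 -> 100*(28-13)/28 = 1500/28 ≈ 53.571 -> rounds to 54

Answer: 54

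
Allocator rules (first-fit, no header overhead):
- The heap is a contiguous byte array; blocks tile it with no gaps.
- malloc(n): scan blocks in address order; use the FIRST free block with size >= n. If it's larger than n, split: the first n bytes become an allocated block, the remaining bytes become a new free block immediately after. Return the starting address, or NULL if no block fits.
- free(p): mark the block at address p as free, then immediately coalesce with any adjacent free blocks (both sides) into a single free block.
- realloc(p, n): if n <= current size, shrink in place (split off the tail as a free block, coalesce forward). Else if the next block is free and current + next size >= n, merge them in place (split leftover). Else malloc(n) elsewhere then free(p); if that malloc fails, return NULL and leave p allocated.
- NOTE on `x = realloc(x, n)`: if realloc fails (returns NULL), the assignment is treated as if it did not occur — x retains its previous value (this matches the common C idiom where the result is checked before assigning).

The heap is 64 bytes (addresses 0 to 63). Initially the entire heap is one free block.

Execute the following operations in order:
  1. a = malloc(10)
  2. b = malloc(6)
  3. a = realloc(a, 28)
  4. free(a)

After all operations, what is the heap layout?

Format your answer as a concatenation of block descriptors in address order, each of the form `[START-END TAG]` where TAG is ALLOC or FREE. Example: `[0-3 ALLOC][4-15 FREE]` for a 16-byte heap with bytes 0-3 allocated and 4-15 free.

Op 1: a = malloc(10) -> a = 0; heap: [0-9 ALLOC][10-63 FREE]
Op 2: b = malloc(6) -> b = 10; heap: [0-9 ALLOC][10-15 ALLOC][16-63 FREE]
Op 3: a = realloc(a, 28) -> a = 16; heap: [0-9 FREE][10-15 ALLOC][16-43 ALLOC][44-63 FREE]
Op 4: free(a) -> (freed a); heap: [0-9 FREE][10-15 ALLOC][16-63 FREE]

Answer: [0-9 FREE][10-15 ALLOC][16-63 FREE]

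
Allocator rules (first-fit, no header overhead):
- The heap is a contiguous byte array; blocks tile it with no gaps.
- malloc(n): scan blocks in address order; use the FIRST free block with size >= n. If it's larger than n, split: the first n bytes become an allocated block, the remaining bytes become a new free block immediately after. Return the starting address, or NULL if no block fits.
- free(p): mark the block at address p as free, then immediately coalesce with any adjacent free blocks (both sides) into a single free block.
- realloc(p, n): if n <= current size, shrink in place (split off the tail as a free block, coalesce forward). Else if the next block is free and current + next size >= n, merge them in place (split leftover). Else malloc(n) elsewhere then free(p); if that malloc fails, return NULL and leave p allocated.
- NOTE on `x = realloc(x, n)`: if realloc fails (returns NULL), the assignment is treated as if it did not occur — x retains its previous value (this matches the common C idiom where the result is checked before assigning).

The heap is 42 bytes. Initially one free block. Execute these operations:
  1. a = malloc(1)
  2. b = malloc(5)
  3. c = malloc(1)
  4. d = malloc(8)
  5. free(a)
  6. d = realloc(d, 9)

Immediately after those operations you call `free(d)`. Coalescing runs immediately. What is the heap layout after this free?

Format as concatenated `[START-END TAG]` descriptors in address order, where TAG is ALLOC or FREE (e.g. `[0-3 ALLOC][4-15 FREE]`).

Answer: [0-0 FREE][1-5 ALLOC][6-6 ALLOC][7-41 FREE]

Derivation:
Op 1: a = malloc(1) -> a = 0; heap: [0-0 ALLOC][1-41 FREE]
Op 2: b = malloc(5) -> b = 1; heap: [0-0 ALLOC][1-5 ALLOC][6-41 FREE]
Op 3: c = malloc(1) -> c = 6; heap: [0-0 ALLOC][1-5 ALLOC][6-6 ALLOC][7-41 FREE]
Op 4: d = malloc(8) -> d = 7; heap: [0-0 ALLOC][1-5 ALLOC][6-6 ALLOC][7-14 ALLOC][15-41 FREE]
Op 5: free(a) -> (freed a); heap: [0-0 FREE][1-5 ALLOC][6-6 ALLOC][7-14 ALLOC][15-41 FREE]
Op 6: d = realloc(d, 9) -> d = 7; heap: [0-0 FREE][1-5 ALLOC][6-6 ALLOC][7-15 ALLOC][16-41 FREE]
free(d): d = 7 -> block [7-15 ALLOC]; mark free, coalesce with adjacent free neighbors -> [0-0 FREE][1-5 ALLOC][6-6 ALLOC][7-41 FREE]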